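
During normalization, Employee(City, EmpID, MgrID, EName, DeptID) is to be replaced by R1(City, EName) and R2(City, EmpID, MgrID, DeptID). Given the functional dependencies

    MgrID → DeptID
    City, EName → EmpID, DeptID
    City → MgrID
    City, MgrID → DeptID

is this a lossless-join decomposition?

Common attributes: R1 ∩ R2 = {City}.
Closure of {City}: City → MgrID applies, adding MgrID; City, MgrID → DeptID applies, adding DeptID. So (City)⁺ = {City, MgrID, DeptID}.
The closure contains neither all of R1 = {City, EName} nor all of R2 = {City, EmpID, MgrID, DeptID}, so the common attributes are not a superkey of either fragment. The join is lossy.

No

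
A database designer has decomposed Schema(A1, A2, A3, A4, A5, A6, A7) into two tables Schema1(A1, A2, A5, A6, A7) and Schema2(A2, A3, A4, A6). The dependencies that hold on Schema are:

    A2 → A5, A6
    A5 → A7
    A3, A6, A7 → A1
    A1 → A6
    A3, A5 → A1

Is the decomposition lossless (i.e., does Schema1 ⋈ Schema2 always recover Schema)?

No

Common attributes: Schema1 ∩ Schema2 = {A2, A6}.
Closure of {A2, A6}: A2 → A5, A6 applies, adding A5; A5 → A7 applies, adding A7. So (A2, A6)⁺ = {A2, A5, A6, A7}.
The closure contains neither all of Schema1 = {A1, A2, A5, A6, A7} nor all of Schema2 = {A2, A3, A4, A6}, so the common attributes are not a superkey of either fragment. The join is lossy.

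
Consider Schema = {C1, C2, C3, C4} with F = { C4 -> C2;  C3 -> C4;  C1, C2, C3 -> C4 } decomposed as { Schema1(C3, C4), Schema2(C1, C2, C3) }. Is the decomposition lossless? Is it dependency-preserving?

Lossless test: (C3)⁺ = {C2, C3, C4}, which contains all of one fragment — lossless.
Dependency preservation: the restricted closure of {C4} across the fragments never reaches {C2}, so C4 → C2 cannot be enforced without a join — not preserved.

lossless but not dependency-preserving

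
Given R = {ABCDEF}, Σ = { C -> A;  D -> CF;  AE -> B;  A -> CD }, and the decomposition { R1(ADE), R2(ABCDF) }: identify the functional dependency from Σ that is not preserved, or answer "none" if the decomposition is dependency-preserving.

Check AE → B: no single fragment contains all of {ABE}, and the restricted closure of {AE} across the fragments never reaches {B}.
C → A is preserved.
D → CF is preserved.
A → CD is preserved.

AE -> B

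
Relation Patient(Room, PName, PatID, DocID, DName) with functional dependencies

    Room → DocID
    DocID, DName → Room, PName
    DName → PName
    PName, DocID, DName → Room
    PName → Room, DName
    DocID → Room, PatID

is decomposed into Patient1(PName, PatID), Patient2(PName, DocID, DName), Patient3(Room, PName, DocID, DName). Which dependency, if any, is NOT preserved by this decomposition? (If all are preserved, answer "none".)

Check DocID → Room, PatID: no single fragment contains all of {Room, PatID, DocID}, and the restricted closure of {DocID} across the fragments never reaches {Room, PatID}.
Room → DocID is preserved.
DocID, DName → Room, PName is preserved.
DName → PName is preserved.
PName, DocID, DName → Room is preserved.
PName → Room, DName is preserved.

DocID → Room, PatID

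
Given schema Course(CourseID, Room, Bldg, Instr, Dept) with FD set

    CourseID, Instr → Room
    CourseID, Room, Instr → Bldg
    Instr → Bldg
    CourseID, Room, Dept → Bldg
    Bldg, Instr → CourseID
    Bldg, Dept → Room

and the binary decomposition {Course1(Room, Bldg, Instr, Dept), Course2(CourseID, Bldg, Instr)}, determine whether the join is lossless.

Common attributes: Course1 ∩ Course2 = {Bldg, Instr}.
Closure of {Bldg, Instr}: Bldg, Instr → CourseID applies, adding CourseID; CourseID, Instr → Room applies, adding Room. So (Bldg, Instr)⁺ = {CourseID, Room, Bldg, Instr}.
This closure contains every attribute of Course2, so Course1 ∩ Course2 → Course2. The join is lossless.

Yes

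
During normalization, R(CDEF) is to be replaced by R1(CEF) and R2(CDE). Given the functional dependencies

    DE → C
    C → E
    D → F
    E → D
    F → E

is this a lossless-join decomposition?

Yes

Common attributes: R1 ∩ R2 = {CE}.
Closure of {CE}: E → D applies, adding D; D → F applies, adding F. So (CE)⁺ = {CDEF}.
This closure contains every attribute of R1, so R1 ∩ R2 → R1. The join is lossless.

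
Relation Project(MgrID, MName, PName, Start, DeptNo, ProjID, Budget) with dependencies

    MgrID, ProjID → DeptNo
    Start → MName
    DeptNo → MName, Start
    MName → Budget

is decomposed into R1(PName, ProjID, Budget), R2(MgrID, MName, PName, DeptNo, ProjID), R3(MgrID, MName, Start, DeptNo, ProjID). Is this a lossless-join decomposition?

Chase test. Columns are MgrID, MName, PName, Start, DeptNo, ProjID, Budget; row i has aⱼ where attribute j ∈ Ri, else bᵢⱼ.
Initial tableau (one row per fragment):
  row 1: b11 b12 a3 b14 b15 a6 a7
  row 2: a1 a2 a3 b24 a5 a6 b27
  row 3: a1 a2 b33 a4 a5 a6 b37
Rows 2 and 3 agree on DeptNo; apply DeptNo→MName, Start and equate their MName, Start entries.
Rows 2 and 3 agree on MName; apply MName→Budget and equate their Budget entries.
No row becomes fully distinguished — the join is lossy.

No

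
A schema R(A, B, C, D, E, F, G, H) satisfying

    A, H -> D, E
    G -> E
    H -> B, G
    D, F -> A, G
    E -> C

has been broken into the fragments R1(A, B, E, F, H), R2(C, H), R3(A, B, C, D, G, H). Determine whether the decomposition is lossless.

Yes

Chase test. Columns are A, B, C, D, E, F, G, H; row i has aⱼ where attribute j ∈ Ri, else bᵢⱼ.
Initial tableau (one row per fragment):
  row 1: a1 a2 b13 b14 a5 a6 b17 a8
  row 2: b21 b22 a3 b24 b25 b26 b27 a8
  row 3: a1 a2 a3 a4 b35 b36 a7 a8
Rows 1 and 3 agree on A, H; apply A, H→D, E and equate their D, E entries.
Rows 1 and 2 agree on H; apply H→B, G and equate their B, G entries.
Rows 1 and 3 agree on H; apply H→B, G and equate their B, G entries.
Rows 1 and 3 agree on E; apply E→C and equate their C entries.
Rows 1 and 2 agree on G; apply G→E and equate their E entries.
Row 1 is now all distinguished symbols — the join is lossless.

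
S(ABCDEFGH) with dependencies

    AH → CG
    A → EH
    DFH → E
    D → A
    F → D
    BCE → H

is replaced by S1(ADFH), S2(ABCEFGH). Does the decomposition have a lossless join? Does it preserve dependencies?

Lossless test: (AFH)⁺ = {ACDEFGH}, which contains all of one fragment — lossless.
Dependency preservation: DFH → E is not contained in any single fragment, but the restricted closure of its left-hand side across the fragments still reaches the right-hand side; the remaining FDs each lie inside some fragment. All dependencies are preserved.

lossless and dependency-preserving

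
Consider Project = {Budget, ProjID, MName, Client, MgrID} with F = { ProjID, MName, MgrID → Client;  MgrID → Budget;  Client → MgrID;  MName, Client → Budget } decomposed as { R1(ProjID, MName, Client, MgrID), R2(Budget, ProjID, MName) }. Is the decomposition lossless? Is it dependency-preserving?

Lossless test: (ProjID, MName)⁺ = {ProjID, MName}, which is a superkey of neither fragment — lossy.
Dependency preservation: the restricted closure of {MgrID} across the fragments never reaches {Budget}, so MgrID → Budget cannot be enforced without a join — not preserved.

lossy and not dependency-preserving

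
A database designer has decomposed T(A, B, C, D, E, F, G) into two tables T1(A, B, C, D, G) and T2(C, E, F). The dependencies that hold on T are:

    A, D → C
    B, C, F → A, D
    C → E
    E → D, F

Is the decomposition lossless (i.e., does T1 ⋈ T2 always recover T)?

Common attributes: T1 ∩ T2 = {C}.
Closure of {C}: C → E applies, adding E; E → D, F applies, adding D, F. So (C)⁺ = {C, D, E, F}.
This closure contains every attribute of T2, so T1 ∩ T2 → T2. The join is lossless.

Yes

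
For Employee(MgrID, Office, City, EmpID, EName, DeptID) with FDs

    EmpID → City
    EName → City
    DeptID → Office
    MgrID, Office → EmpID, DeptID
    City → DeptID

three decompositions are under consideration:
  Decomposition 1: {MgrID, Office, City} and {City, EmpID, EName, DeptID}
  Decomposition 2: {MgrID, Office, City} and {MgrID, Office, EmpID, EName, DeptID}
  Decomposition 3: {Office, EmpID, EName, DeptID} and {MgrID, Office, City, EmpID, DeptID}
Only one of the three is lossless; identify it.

Decomposition 1: common = {City}, closure = {Office, City, DeptID} → lossy.
Decomposition 2: common = {MgrID, Office}, closure = {MgrID, Office, City, EmpID, DeptID} → lossless.
Decomposition 3: common = {Office, EmpID, DeptID}, closure = {Office, City, EmpID, DeptID} → lossy.

Decomposition 2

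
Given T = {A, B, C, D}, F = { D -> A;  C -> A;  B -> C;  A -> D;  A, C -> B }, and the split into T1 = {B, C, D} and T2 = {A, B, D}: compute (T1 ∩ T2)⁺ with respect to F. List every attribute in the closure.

T1 ∩ T2 = {B, D}.
D → A applies, adding A
B → C applies, adding C
Closure: {A, B, C, D}.

A, B, C, D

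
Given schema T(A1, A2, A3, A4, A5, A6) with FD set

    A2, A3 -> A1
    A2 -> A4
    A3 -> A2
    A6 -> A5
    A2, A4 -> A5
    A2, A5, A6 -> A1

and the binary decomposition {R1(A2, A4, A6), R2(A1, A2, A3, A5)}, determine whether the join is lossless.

Common attributes: R1 ∩ R2 = {A2}.
Closure of {A2}: A2 → A4 applies, adding A4; A2, A4 → A5 applies, adding A5. So (A2)⁺ = {A2, A4, A5}.
The closure contains neither all of R1 = {A2, A4, A6} nor all of R2 = {A1, A2, A3, A5}, so the common attributes are not a superkey of either fragment. The join is lossy.

No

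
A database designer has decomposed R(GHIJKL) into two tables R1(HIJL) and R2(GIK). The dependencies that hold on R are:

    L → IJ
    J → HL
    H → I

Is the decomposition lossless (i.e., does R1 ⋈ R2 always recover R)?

Common attributes: R1 ∩ R2 = {I}.
No dependency enlarges {I}, so (I)⁺ = {I}.
The closure contains neither all of R1 = {HIJL} nor all of R2 = {GIK}, so the common attributes are not a superkey of either fragment. The join is lossy.

No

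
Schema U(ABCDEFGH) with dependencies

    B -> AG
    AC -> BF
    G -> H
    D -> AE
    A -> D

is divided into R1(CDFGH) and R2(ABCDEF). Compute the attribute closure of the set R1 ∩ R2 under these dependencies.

R1 ∩ R2 = {CDF}.
D → AE applies, adding AE
AC → BF applies, adding B
B → AG applies, adding G
G → H applies, adding H
Closure: {ABCDEFGH}.

ABCDEFGH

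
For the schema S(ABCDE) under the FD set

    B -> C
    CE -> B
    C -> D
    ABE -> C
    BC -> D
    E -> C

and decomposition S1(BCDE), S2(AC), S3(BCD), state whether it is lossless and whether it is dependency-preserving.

Lossless test (chase): Rows 1 and 2 agree on C; apply C→D and equate their D entries. No row becomes fully distinguished — the join is lossy.
Dependency preservation: ABE → C is not contained in any single fragment, but the restricted closure of its left-hand side across the fragments still reaches the right-hand side; the remaining FDs each lie inside some fragment. All dependencies are preserved.

lossy but dependency-preserving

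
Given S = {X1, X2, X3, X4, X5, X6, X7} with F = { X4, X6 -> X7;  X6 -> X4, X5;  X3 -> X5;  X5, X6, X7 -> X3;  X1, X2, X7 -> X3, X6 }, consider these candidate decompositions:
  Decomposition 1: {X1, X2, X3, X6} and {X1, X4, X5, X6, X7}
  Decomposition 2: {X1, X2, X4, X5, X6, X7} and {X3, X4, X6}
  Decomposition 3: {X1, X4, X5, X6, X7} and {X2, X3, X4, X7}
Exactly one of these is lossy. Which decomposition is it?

Decomposition 1: common = {X1, X6}, closure = {X1, X3, X4, X5, X6, X7} → lossless.
Decomposition 2: common = {X4, X6}, closure = {X3, X4, X5, X6, X7} → lossless.
Decomposition 3: common = {X4, X7}, closure = {X4, X7} → lossy.

Decomposition 3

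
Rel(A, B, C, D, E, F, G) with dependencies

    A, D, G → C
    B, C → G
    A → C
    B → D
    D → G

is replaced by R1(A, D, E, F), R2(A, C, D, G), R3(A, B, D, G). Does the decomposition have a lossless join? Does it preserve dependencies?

Lossless test (chase): Rows 2 and 3 agree on A, D, G; apply A, D, G→C and equate their C entries. Rows 1 and 2 agree on A; apply A→C and equate their C entries. Rows 1 and 2 agree on D; apply D→G and equate their G entries. No row becomes fully distinguished — the join is lossy.
Dependency preservation: B, C → G is not contained in any single fragment, but the restricted closure of its left-hand side across the fragments still reaches the right-hand side; the remaining FDs each lie inside some fragment. All dependencies are preserved.

lossy but dependency-preserving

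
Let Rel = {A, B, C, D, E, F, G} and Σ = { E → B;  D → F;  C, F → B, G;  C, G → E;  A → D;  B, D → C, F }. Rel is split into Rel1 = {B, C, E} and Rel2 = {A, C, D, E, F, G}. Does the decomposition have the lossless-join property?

Yes

Common attributes: Rel1 ∩ Rel2 = {C, E}.
Closure of {C, E}: E → B applies, adding B. So (C, E)⁺ = {B, C, E}.
This closure contains every attribute of Rel1, so Rel1 ∩ Rel2 → Rel1. The join is lossless.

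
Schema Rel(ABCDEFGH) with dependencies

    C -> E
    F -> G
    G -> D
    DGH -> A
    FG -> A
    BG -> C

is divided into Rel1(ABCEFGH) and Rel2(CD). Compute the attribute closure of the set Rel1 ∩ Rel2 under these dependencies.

CE

Rel1 ∩ Rel2 = {C}.
C → E applies, adding E
Closure: {CE}.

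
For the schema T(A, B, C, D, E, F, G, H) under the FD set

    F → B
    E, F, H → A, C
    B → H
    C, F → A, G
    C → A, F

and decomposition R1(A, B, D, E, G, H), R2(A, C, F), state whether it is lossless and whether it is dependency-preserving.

lossy and not dependency-preserving

Lossless test: (A)⁺ = {A}, which is a superkey of neither fragment — lossy.
Dependency preservation: the restricted closure of {F} across the fragments never reaches {B}, so F → B cannot be enforced without a join — not preserved.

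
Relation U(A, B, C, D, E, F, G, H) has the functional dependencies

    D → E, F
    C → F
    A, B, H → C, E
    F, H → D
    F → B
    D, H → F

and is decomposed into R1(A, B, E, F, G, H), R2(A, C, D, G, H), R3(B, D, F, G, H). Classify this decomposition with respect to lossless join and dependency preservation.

Lossless test (chase): Rows 2 and 3 agree on D; apply D→E, F and equate their E, F entries. Rows 1 and 2 agree on F, H; apply F, H→D and equate their D entries. Rows 1 and 2 agree on F; apply F→B and equate their B entries. Rows 1 and 2 agree on D; apply D→E, F and equate their E, F entries. Rows 1 and 2 agree on A, B, H; apply A, B, H→C, E and equate their C, E entries. Row 1 is now all distinguished symbols — the join is lossless.
Dependency preservation: the restricted closure of {D} across the fragments never reaches {E, F}, so D → E, F cannot be enforced without a join — not preserved.

lossless but not dependency-preserving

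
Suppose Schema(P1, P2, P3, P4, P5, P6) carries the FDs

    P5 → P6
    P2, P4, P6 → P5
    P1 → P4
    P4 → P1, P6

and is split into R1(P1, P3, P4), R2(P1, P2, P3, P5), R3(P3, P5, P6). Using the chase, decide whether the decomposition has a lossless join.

Yes

Chase test. Columns are P1, P2, P3, P4, P5, P6; row i has aⱼ where attribute j ∈ Ri, else bᵢⱼ.
Initial tableau (one row per fragment):
  row 1: a1 b12 a3 a4 b15 b16
  row 2: a1 a2 a3 b24 a5 b26
  row 3: b31 b32 a3 b34 a5 a6
Rows 2 and 3 agree on P5; apply P5→P6 and equate their P6 entries.
Rows 1 and 2 agree on P1; apply P1→P4 and equate their P4 entries.
Rows 1 and 2 agree on P4; apply P4→P1, P6 and equate their P1, P6 entries.
Row 2 is now all distinguished symbols — the join is lossless.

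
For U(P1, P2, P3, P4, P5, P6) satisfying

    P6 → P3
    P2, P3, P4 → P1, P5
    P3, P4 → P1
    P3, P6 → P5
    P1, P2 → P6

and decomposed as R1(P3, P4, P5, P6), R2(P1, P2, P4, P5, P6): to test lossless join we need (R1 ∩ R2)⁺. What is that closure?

P1, P3, P4, P5, P6

R1 ∩ R2 = {P4, P5, P6}.
P6 → P3 applies, adding P3
P3, P4 → P1 applies, adding P1
Closure: {P1, P3, P4, P5, P6}.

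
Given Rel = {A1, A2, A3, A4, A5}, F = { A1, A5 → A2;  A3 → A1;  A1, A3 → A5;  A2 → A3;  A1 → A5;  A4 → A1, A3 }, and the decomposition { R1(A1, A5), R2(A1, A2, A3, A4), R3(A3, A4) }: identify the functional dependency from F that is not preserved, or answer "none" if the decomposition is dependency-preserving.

A1, A5 → A2: restricted closure across fragments reaches A2.
A3 → A1 lies within R2.
A1, A3 → A5: restricted closure across fragments reaches A5.
A2 → A3 lies within R2.
A1 → A5 lies within R1.
A4 → A1, A3 lies within R2.
Every dependency is enforceable on the fragments, so the decomposition is dependency-preserving.

none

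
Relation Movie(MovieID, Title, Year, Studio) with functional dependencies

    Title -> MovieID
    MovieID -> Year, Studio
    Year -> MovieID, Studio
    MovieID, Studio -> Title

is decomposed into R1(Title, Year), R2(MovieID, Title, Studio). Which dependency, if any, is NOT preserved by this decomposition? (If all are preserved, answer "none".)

Title → MovieID lies within R2.
MovieID → Year, Studio: restricted closure across fragments reaches Year, Studio.
Year → MovieID, Studio: restricted closure across fragments reaches MovieID, Studio.
MovieID, Studio → Title lies within R2.
Every dependency is enforceable on the fragments, so the decomposition is dependency-preserving.

none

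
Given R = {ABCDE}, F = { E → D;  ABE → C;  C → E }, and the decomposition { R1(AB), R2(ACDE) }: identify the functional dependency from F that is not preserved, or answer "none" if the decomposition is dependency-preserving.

Check ABE → C: no single fragment contains all of {ABCE}, and the restricted closure of {ABE} across the fragments never reaches {C}.
E → D is preserved.
C → E is preserved.

ABE → C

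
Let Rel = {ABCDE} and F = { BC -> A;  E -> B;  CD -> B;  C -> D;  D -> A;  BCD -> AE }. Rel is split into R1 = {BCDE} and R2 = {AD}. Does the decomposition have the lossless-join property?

Common attributes: R1 ∩ R2 = {D}.
Closure of {D}: D → A applies, adding A. So (D)⁺ = {AD}.
This closure contains every attribute of R2, so R1 ∩ R2 → R2. The join is lossless.

Yes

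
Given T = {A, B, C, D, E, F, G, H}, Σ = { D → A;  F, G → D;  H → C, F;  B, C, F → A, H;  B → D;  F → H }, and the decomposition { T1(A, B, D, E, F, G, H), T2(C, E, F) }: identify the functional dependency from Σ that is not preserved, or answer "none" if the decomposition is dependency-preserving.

D → A lies within T1.
F, G → D lies within T1.
H → C, F: restricted closure across fragments reaches C, F.
B, C, F → A, H: restricted closure across fragments reaches A, H.
B → D lies within T1.
F → H lies within T1.
Every dependency is enforceable on the fragments, so the decomposition is dependency-preserving.

none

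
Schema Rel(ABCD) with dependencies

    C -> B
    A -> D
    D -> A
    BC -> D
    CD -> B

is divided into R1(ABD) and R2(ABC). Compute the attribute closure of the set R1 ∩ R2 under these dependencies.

ABD

R1 ∩ R2 = {AB}.
A → D applies, adding D
Closure: {ABD}.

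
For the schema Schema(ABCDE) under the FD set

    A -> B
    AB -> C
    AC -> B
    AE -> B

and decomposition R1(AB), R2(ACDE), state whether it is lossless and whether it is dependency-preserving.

Lossless test: (A)⁺ = {ABC}, which contains all of one fragment — lossless.
Dependency preservation: AB → C; AC → B; AE → B are not contained in any single fragment, but the restricted closure of each left-hand side across the fragments still reaches the right-hand side; the remaining FDs each lie inside some fragment. All dependencies are preserved.

lossless and dependency-preserving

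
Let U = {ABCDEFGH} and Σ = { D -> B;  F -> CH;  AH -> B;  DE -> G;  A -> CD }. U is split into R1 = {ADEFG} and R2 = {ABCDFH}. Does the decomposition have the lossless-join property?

Yes

Common attributes: R1 ∩ R2 = {ADF}.
Closure of {ADF}: D → B applies, adding B; F → CH applies, adding CH. So (ADF)⁺ = {ABCDFH}.
This closure contains every attribute of R2, so R1 ∩ R2 → R2. The join is lossless.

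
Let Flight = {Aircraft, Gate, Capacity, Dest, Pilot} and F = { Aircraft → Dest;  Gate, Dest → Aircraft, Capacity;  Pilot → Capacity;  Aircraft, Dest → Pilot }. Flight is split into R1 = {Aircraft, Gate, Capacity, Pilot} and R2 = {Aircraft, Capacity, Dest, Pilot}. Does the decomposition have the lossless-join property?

Yes

Common attributes: R1 ∩ R2 = {Aircraft, Capacity, Pilot}.
Closure of {Aircraft, Capacity, Pilot}: Aircraft → Dest applies, adding Dest. So (Aircraft, Capacity, Pilot)⁺ = {Aircraft, Capacity, Dest, Pilot}.
This closure contains every attribute of R2, so R1 ∩ R2 → R2. The join is lossless.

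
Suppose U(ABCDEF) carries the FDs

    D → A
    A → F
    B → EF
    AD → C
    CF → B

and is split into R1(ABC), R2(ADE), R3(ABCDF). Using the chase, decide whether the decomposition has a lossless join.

Chase test. Columns are ABCDEF; row i has aⱼ where attribute j ∈ Ri, else bᵢⱼ.
Initial tableau (one row per fragment):
  row 1: a1 a2 a3 b14 b15 b16
  row 2: a1 b22 b23 a4 a5 b26
  row 3: a1 a2 a3 a4 b35 a6
Rows 1 and 2 agree on A; apply A→F and equate their F entries.
Rows 1 and 3 agree on A; apply A→F and equate their F entries.
Rows 1 and 3 agree on B; apply B→EF and equate their EF entries.
Rows 2 and 3 agree on AD; apply AD→C and equate their C entries.
Rows 1 and 2 agree on CF; apply CF→B and equate their B entries.
Rows 1 and 2 agree on B; apply B→EF and equate their EF entries.
Row 2 is now all distinguished symbols — the join is lossless.

Yes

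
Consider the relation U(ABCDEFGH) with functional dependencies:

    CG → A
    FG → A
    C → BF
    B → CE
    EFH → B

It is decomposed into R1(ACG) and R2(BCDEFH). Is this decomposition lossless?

Common attributes: R1 ∩ R2 = {C}.
Closure of {C}: C → BF applies, adding BF; B → CE applies, adding E. So (C)⁺ = {BCEF}.
The closure contains neither all of R1 = {ACG} nor all of R2 = {BCDEFH}, so the common attributes are not a superkey of either fragment. The join is lossy.

No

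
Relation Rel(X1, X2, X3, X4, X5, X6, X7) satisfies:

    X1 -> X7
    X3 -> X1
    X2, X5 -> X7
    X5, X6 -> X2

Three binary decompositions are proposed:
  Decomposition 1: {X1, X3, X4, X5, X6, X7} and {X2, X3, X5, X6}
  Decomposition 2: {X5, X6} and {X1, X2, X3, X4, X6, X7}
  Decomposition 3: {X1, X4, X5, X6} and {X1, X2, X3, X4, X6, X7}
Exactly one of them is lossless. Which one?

Decomposition 1: common = {X3, X5, X6}, closure = {X1, X2, X3, X5, X6, X7} → lossless.
Decomposition 2: common = {X6}, closure = {X6} → lossy.
Decomposition 3: common = {X1, X4, X6}, closure = {X1, X4, X6, X7} → lossy.

Decomposition 1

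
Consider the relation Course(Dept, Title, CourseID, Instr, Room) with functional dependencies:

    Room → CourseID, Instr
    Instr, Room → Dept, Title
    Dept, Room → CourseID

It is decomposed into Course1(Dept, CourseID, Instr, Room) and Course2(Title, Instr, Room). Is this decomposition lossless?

Yes

Common attributes: Course1 ∩ Course2 = {Instr, Room}.
Closure of {Instr, Room}: Room → CourseID, Instr applies, adding CourseID; Instr, Room → Dept, Title applies, adding Dept, Title. So (Instr, Room)⁺ = {Dept, Title, CourseID, Instr, Room}.
This closure contains every attribute of Course1, so Course1 ∩ Course2 → Course1. The join is lossless.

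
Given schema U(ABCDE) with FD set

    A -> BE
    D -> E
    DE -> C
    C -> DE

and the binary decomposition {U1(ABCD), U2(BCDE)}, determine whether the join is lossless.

Common attributes: U1 ∩ U2 = {BCD}.
Closure of {BCD}: D → E applies, adding E. So (BCD)⁺ = {BCDE}.
This closure contains every attribute of U2, so U1 ∩ U2 → U2. The join is lossless.

Yes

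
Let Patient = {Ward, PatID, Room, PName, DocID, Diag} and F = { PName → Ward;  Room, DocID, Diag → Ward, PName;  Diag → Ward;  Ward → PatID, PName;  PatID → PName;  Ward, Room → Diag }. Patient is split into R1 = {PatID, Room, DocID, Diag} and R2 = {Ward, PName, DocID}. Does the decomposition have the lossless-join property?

Common attributes: R1 ∩ R2 = {DocID}.
No dependency enlarges {DocID}, so (DocID)⁺ = {DocID}.
The closure contains neither all of R1 = {PatID, Room, DocID, Diag} nor all of R2 = {Ward, PName, DocID}, so the common attributes are not a superkey of either fragment. The join is lossy.

No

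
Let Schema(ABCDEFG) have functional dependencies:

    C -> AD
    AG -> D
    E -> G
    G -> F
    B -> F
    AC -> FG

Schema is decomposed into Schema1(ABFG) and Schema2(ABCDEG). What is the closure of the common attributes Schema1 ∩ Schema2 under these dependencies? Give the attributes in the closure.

Schema1 ∩ Schema2 = {ABG}.
AG → D applies, adding D
G → F applies, adding F
Closure: {ABDFG}.

ABDFG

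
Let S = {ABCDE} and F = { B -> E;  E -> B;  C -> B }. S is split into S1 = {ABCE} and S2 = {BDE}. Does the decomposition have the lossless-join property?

Common attributes: S1 ∩ S2 = {BE}.
No dependency enlarges {BE}, so (BE)⁺ = {BE}.
The closure contains neither all of S1 = {ABCE} nor all of S2 = {BDE}, so the common attributes are not a superkey of either fragment. The join is lossy.

No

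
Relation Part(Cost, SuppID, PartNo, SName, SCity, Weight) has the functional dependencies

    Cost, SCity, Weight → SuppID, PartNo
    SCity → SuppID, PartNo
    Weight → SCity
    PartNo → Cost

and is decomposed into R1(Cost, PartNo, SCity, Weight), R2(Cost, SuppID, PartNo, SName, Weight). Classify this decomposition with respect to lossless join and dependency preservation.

lossless but not dependency-preserving

Lossless test: (Cost, PartNo, Weight)⁺ = {Cost, SuppID, PartNo, SCity, Weight}, which contains all of one fragment — lossless.
Dependency preservation: the restricted closure of {SCity} across the fragments never reaches {SuppID, PartNo}, so SCity → SuppID, PartNo cannot be enforced without a join — not preserved.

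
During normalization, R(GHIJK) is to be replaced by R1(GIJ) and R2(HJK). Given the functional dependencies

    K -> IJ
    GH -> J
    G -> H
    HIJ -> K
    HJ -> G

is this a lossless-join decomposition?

Common attributes: R1 ∩ R2 = {J}.
No dependency enlarges {J}, so (J)⁺ = {J}.
The closure contains neither all of R1 = {GIJ} nor all of R2 = {HJK}, so the common attributes are not a superkey of either fragment. The join is lossy.

No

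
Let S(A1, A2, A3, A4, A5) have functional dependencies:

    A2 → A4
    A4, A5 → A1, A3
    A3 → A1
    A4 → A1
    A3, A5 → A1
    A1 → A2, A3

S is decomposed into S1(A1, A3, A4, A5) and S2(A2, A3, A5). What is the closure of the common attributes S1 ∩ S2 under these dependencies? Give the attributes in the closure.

A1, A2, A3, A4, A5

S1 ∩ S2 = {A3, A5}.
A3 → A1 applies, adding A1
A1 → A2, A3 applies, adding A2
A2 → A4 applies, adding A4
Closure: {A1, A2, A3, A4, A5}.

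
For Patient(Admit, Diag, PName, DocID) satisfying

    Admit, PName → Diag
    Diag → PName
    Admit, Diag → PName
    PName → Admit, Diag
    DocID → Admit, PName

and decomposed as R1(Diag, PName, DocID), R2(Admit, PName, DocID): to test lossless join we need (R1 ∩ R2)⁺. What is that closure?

R1 ∩ R2 = {PName, DocID}.
PName → Admit, Diag applies, adding Admit, Diag
Closure: {Admit, Diag, PName, DocID}.

Admit, Diag, PName, DocID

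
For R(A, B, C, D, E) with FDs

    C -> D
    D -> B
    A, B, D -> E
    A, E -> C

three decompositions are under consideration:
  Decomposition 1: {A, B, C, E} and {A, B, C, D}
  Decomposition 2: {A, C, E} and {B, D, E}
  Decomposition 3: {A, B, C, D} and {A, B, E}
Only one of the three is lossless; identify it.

Decomposition 1: common = {A, B, C}, closure = {A, B, C, D, E} → lossless.
Decomposition 2: common = {E}, closure = {E} → lossy.
Decomposition 3: common = {A, B}, closure = {A, B} → lossy.

Decomposition 1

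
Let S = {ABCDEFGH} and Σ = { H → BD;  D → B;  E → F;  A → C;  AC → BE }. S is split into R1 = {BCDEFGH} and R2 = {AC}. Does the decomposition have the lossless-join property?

No

Common attributes: R1 ∩ R2 = {C}.
No dependency enlarges {C}, so (C)⁺ = {C}.
The closure contains neither all of R1 = {BCDEFGH} nor all of R2 = {AC}, so the common attributes are not a superkey of either fragment. The join is lossy.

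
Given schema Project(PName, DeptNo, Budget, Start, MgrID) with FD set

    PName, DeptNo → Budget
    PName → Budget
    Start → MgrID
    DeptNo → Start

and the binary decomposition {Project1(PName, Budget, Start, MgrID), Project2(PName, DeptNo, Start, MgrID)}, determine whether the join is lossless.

Common attributes: Project1 ∩ Project2 = {PName, Start, MgrID}.
Closure of {PName, Start, MgrID}: PName → Budget applies, adding Budget. So (PName, Start, MgrID)⁺ = {PName, Budget, Start, MgrID}.
This closure contains every attribute of Project1, so Project1 ∩ Project2 → Project1. The join is lossless.

Yes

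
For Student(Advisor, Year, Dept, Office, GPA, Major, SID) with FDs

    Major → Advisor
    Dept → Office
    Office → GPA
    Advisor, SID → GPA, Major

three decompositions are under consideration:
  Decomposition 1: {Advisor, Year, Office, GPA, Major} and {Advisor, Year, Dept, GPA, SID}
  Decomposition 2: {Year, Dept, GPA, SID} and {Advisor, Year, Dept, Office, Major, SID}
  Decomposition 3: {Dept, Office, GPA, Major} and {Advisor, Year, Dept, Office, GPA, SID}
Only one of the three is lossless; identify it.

Decomposition 2

Decomposition 1: common = {Advisor, Year, GPA}, closure = {Advisor, Year, GPA} → lossy.
Decomposition 2: common = {Year, Dept, SID}, closure = {Year, Dept, Office, GPA, SID} → lossless.
Decomposition 3: common = {Dept, Office, GPA}, closure = {Dept, Office, GPA} → lossy.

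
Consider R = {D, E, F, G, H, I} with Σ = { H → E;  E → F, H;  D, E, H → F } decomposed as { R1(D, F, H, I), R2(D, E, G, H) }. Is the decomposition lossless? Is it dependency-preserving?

lossy but dependency-preserving

Lossless test: (D, H)⁺ = {D, E, F, H}, which is a superkey of neither fragment — lossy.
Dependency preservation: E → F, H; D, E, H → F are not contained in any single fragment, but the restricted closure of each left-hand side across the fragments still reaches the right-hand side; the remaining FDs each lie inside some fragment. All dependencies are preserved.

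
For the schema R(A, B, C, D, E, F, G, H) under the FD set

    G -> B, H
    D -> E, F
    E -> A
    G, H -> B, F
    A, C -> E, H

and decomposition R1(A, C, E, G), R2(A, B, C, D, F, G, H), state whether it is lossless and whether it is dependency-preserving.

Lossless test: (A, C, G)⁺ = {A, B, C, E, F, G, H}, which contains all of one fragment — lossless.
Dependency preservation: the restricted closure of {D} across the fragments never reaches {E, F}, so D → E, F cannot be enforced without a join — not preserved.

lossless but not dependency-preserving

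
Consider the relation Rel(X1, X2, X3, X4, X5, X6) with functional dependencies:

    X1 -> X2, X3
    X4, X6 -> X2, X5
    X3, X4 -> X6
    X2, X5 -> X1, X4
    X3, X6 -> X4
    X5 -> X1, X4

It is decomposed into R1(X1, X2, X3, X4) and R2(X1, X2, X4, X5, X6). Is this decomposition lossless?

Common attributes: R1 ∩ R2 = {X1, X2, X4}.
Closure of {X1, X2, X4}: X1 → X2, X3 applies, adding X3; X3, X4 → X6 applies, adding X6; X4, X6 → X2, X5 applies, adding X5. So (X1, X2, X4)⁺ = {X1, X2, X3, X4, X5, X6}.
This closure contains every attribute of R1, so R1 ∩ R2 → R1. The join is lossless.

Yes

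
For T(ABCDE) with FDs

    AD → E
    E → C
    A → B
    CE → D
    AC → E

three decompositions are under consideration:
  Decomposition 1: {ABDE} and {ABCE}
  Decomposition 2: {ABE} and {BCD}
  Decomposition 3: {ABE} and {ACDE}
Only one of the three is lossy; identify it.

Decomposition 1: common = {ABE}, closure = {ABCDE} → lossless.
Decomposition 2: common = {B}, closure = {B} → lossy.
Decomposition 3: common = {AE}, closure = {ABCDE} → lossless.

Decomposition 2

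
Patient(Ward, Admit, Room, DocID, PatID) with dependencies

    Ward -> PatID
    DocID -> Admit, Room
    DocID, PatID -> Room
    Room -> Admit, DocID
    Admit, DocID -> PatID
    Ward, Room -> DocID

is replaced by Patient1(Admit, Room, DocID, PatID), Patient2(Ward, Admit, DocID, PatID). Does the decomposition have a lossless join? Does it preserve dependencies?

lossless and dependency-preserving

Lossless test: (Admit, DocID, PatID)⁺ = {Admit, Room, DocID, PatID}, which contains all of one fragment — lossless.
Dependency preservation: Ward, Room → DocID is not contained in any single fragment, but the restricted closure of its left-hand side across the fragments still reaches the right-hand side; the remaining FDs each lie inside some fragment. All dependencies are preserved.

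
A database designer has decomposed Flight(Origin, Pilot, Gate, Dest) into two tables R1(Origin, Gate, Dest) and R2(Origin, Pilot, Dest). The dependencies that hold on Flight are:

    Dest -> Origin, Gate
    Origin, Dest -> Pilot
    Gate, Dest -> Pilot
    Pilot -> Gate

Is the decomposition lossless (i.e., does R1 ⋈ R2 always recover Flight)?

Yes

Common attributes: R1 ∩ R2 = {Origin, Dest}.
Closure of {Origin, Dest}: Dest → Origin, Gate applies, adding Gate; Origin, Dest → Pilot applies, adding Pilot. So (Origin, Dest)⁺ = {Origin, Pilot, Gate, Dest}.
This closure contains every attribute of R1, so R1 ∩ R2 → R1. The join is lossless.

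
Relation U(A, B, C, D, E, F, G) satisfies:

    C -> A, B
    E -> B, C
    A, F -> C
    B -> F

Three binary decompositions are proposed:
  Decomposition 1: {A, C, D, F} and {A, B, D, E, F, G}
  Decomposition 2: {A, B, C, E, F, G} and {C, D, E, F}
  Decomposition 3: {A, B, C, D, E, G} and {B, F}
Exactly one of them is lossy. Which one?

Decomposition 1: common = {A, D, F}, closure = {A, B, C, D, F} → lossless.
Decomposition 2: common = {C, E, F}, closure = {A, B, C, E, F} → lossy.
Decomposition 3: common = {B}, closure = {B, F} → lossless.

Decomposition 2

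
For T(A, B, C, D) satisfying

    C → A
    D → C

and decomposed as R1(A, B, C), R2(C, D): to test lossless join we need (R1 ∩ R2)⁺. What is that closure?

R1 ∩ R2 = {C}.
C → A applies, adding A
Closure: {A, C}.

A, C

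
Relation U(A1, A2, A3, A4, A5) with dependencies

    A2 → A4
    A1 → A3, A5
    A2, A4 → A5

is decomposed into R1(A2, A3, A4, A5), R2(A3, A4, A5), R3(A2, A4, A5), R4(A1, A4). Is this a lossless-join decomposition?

No

Chase test. Columns are A1, A2, A3, A4, A5; row i has aⱼ where attribute j ∈ Ri, else bᵢⱼ.
Initial tableau (one row per fragment):
  row 1: b11 a2 a3 a4 a5
  row 2: b21 b22 a3 a4 a5
  row 3: b31 a2 b33 a4 a5
  row 4: a1 b42 b43 a4 b45
No row becomes fully distinguished — the join is lossy.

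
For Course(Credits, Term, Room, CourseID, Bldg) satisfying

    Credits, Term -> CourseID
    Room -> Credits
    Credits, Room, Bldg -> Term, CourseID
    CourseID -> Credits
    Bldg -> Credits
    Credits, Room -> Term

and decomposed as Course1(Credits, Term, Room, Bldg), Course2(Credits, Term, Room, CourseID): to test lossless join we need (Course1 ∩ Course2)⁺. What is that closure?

Credits, Term, Room, CourseID

Course1 ∩ Course2 = {Credits, Term, Room}.
Credits, Term → CourseID applies, adding CourseID
Closure: {Credits, Term, Room, CourseID}.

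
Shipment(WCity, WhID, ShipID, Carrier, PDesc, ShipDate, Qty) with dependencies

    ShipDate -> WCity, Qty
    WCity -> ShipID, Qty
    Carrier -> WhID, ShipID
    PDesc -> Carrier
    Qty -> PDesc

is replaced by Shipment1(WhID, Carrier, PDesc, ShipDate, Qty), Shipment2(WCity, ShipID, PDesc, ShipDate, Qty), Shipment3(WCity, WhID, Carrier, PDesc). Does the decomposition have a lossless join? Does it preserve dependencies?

Lossless test (chase): Rows 1 and 2 agree on ShipDate; apply ShipDate→WCity, Qty and equate their WCity, Qty entries. Rows 1 and 2 agree on WCity; apply WCity→ShipID, Qty and equate their ShipID, Qty entries. Rows 1 and 3 agree on WCity; apply WCity→ShipID, Qty and equate their ShipID, Qty entries. Rows 1 and 2 agree on PDesc; apply PDesc→Carrier and equate their Carrier entries. Rows 1 and 2 agree on Carrier; apply Carrier→WhID, ShipID and equate their WhID, ShipID entries. Row 1 is now all distinguished symbols — the join is lossless.
Dependency preservation: the restricted closure of {Carrier} across the fragments never reaches {WhID, ShipID}, so Carrier → WhID, ShipID cannot be enforced without a join — not preserved.

lossless but not dependency-preserving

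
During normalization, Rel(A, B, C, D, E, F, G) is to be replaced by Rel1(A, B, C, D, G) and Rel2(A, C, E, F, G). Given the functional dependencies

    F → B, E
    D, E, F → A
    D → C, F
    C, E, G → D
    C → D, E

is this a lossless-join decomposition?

Common attributes: Rel1 ∩ Rel2 = {A, C, G}.
Closure of {A, C, G}: C → D, E applies, adding D, E; D → C, F applies, adding F; F → B, E applies, adding B. So (A, C, G)⁺ = {A, B, C, D, E, F, G}.
This closure contains every attribute of Rel1, so Rel1 ∩ Rel2 → Rel1. The join is lossless.

Yes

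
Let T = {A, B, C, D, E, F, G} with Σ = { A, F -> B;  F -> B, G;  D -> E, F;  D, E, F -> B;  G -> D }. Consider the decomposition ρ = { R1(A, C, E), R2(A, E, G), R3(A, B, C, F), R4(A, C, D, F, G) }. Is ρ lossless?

Chase test. Columns are A, B, C, D, E, F, G; row i has aⱼ where attribute j ∈ Ri, else bᵢⱼ.
Initial tableau (one row per fragment):
  row 1: a1 b12 a3 b14 a5 b16 b17
  row 2: a1 b22 b23 b24 a5 b26 a7
  row 3: a1 a2 a3 b34 b35 a6 b37
  row 4: a1 b42 a3 a4 b45 a6 a7
Rows 3 and 4 agree on A, F; apply A, F→B and equate their B entries.
Rows 3 and 4 agree on F; apply F→B, G and equate their B, G entries.
Rows 2 and 3 agree on G; apply G→D and equate their D entries.
Rows 2 and 4 agree on G; apply G→D and equate their D entries.
Rows 2 and 3 agree on D; apply D→E, F and equate their E, F entries.
Rows 2 and 4 agree on D; apply D→E, F and equate their E, F entries.
Rows 2 and 3 agree on D, E, F; apply D, E, F→B and equate their B entries.
Row 3 is now all distinguished symbols — the join is lossless.

Yes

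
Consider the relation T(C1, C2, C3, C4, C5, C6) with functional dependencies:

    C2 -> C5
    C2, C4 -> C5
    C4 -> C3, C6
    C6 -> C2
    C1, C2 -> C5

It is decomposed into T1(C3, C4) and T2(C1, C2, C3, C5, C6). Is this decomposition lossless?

Common attributes: T1 ∩ T2 = {C3}.
No dependency enlarges {C3}, so (C3)⁺ = {C3}.
The closure contains neither all of T1 = {C3, C4} nor all of T2 = {C1, C2, C3, C5, C6}, so the common attributes are not a superkey of either fragment. The join is lossy.

No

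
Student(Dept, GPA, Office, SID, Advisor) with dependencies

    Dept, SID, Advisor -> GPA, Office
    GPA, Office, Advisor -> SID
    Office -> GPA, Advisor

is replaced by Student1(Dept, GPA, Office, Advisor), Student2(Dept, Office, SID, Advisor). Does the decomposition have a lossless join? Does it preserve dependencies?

lossless and dependency-preserving

Lossless test: (Dept, Office, Advisor)⁺ = {Dept, GPA, Office, SID, Advisor}, which contains all of one fragment — lossless.
Dependency preservation: Dept, SID, Advisor → GPA, Office; GPA, Office, Advisor → SID are not contained in any single fragment, but the restricted closure of each left-hand side across the fragments still reaches the right-hand side; the remaining FDs each lie inside some fragment. All dependencies are preserved.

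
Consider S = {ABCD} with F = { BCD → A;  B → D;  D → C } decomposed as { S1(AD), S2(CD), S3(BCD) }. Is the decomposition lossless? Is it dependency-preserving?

Lossless test (chase): Rows 1 and 2 agree on D; apply D→C and equate their C entries. No row becomes fully distinguished — the join is lossy.
Dependency preservation: the restricted closure of {BCD} across the fragments never reaches {A}, so BCD → A cannot be enforced without a join — not preserved.

lossy and not dependency-preserving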